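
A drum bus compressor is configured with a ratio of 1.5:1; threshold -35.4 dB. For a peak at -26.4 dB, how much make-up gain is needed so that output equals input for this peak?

The peak compresses to -35.4 + 9/1.5 = -29.4 dB.
To reach -26.4 dB requires -26.4 − (-29.4) = 3 dB of make-up.

3 dB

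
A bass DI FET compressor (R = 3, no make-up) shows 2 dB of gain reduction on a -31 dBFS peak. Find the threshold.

Let T be the threshold. Output overshoot = (input overshoot)/R, so -33 − T = (-31 − T)/3.
3·(-33 − T) = -31 − T → 2·T = -99 − (-31) = -68.
T = -68/2 = -34 dBFS.

-34 dBFS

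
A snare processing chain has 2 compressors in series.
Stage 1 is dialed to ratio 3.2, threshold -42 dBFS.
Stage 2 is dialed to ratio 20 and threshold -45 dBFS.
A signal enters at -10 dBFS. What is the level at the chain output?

-44.35 dBFS

Stage 1: 32 dB above -42 dBFS, reduced 3.2:1 to 10 dB above → -32 dBFS.
Stage 2: overshoot 13 dB → 13/20 = 0.65 dB → -44.35 dBFS.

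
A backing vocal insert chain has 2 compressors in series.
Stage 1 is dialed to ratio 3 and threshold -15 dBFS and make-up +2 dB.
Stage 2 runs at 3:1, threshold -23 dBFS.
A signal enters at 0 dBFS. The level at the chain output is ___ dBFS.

Stage 1: 15 dB above -15 dBFS, reduced 3:1 to 5 dB above → -10 dBFS; +2 dB make-up → -8 dBFS.
Stage 2: -8 dBFS is 15 dB over -23 dBFS; at 3:1 that becomes 5 dB over, giving -18 dBFS.

-18 dBFS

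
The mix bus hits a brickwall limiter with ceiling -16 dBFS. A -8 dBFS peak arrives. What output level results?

A brickwall limiter is an ∞:1 compressor: any input above the ceiling is clamped to -16 dBFS.

-16 dBFS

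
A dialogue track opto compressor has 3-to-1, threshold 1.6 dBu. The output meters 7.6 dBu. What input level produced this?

19.6 dBu

The compressed level sits 7.6 − 1.6 = 6 dB over threshold.
Undo the ratio: input overshoot = 6 × 3 = 18 dB, giving input = 19.6 dBu.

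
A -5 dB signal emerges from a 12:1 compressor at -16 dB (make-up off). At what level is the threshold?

Let T be the threshold. Output overshoot = (input overshoot)/R, so -16 − T = (-5 − T)/12.
12·(-16 − T) = -5 − T → 11·T = -192 − (-5) = -187.
T = -187/11 = -17 dB.

-17 dB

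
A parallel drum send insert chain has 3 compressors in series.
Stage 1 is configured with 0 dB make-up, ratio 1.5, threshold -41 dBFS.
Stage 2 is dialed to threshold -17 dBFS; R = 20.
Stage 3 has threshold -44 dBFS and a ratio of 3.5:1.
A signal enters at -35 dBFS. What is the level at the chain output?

-42 dBFS

Stage 1: overshoot 6 dB → 6/1.5 = 4 dB → -37 dBFS.
Stage 2: -37 dBFS ≤ -17 dBFS, so stage 2 doesn't engage; output -37 dBFS.
Stage 3: overshoot 7 dB → 7/3.5 = 2 dB → -42 dBFS.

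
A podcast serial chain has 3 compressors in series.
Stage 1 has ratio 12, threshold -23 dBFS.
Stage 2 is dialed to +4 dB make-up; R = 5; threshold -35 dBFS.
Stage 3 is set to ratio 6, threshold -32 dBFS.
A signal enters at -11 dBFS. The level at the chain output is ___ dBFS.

Stage 1: -11 dBFS is 12 dB over -23 dBFS; at 12:1 that becomes 1 dB over, giving -22 dBFS.
Stage 2: overshoot 13 dB → 13/5 = 2.6 dB → -32.4 dBFS; +4 dB make-up → -28.4 dBFS.
Stage 3: -28.4 dBFS is 3.6 dB over -32 dBFS; at 6:1 that becomes 0.6 dB over, giving -31.4 dBFS.

-31.4 dBFS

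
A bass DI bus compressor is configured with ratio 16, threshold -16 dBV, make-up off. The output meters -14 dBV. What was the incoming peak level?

16 dBV

That's 2 dB above the -16 dBV threshold.
Undo the ratio: input overshoot = 2 × 16 = 32 dB, giving input = 16 dBV.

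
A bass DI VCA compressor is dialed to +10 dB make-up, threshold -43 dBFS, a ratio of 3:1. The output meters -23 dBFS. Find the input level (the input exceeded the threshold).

-13 dBFS

Before make-up, the level was -23 − 10 = -33 dBFS.
Post-compression overshoot = -33 − (-43) = 10 dB.
Input overshoot = R × output overshoot = 30 dB → input = -43 + 30 = -13 dBFS.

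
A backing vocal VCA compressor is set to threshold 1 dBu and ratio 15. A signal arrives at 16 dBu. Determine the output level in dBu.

Overshoot: 16 − 1 = 15 dB.
15:1 compression reduces that to 15/15 = 1 dB over.
That puts the output at 2 dBu.

2 dBu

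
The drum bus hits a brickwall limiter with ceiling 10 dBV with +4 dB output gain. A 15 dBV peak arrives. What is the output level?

A brickwall limiter is an ∞:1 compressor: any input above the ceiling is clamped to 10 dBV.
Output gain then adds 4 dB: 10 + 4 = 14 dBV.

14 dBV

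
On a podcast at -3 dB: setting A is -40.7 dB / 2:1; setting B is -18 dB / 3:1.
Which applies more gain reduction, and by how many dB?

A, by 8.85 dB

A: 37.7 dB over, compressed to 18.85 dB over, so 18.85 dB of GR.
B: 15 dB over, compressed to 5 dB over, so 10 dB of GR.
A applies 8.85 dB more gain reduction.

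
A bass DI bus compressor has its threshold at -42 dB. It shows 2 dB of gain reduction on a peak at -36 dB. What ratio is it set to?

1.5:1

Input overshoot = -36 − (-42) = 6 dB.
Output overshoot = 6 − 2 = 4 dB.
Ratio = input overshoot / output overshoot = 6 / 4 = 1.5.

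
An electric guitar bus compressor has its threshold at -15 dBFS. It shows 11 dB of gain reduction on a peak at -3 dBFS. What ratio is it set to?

12:1

Input overshoot = -3 − (-15) = 12 dB.
Output overshoot = 12 − 11 = 1 dB.
Ratio = input overshoot / output overshoot = 12 / 1 = 12.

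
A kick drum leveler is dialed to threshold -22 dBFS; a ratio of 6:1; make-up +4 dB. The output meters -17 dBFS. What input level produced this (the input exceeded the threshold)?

Before make-up, the level was -17 − 4 = -21 dBFS.
That's 1 dB above the -22 dBFS threshold.
Before 6:1 compression the overshoot was 1 × 6 = 6 dB, so input = -22 + 6 = -16 dBFS.

-16 dBFS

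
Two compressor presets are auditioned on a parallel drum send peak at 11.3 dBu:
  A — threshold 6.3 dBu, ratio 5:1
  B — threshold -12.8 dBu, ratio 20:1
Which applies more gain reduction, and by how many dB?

B, by 18.895 dB

A: overshoot 5 dB → output overshoot 1 dB → GR 4 dB.
B: overshoot 24.1 dB → output overshoot 1.205 dB → GR 22.895 dB.
B applies 18.895 dB more gain reduction.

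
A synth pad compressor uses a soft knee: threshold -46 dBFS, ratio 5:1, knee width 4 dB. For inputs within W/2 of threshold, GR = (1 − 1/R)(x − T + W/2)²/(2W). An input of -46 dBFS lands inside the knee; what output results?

-46.4 dBFS

x − T + W/2 = -46 − (-46) + 2 = 2.
GR = (1 − 1/5) × 2² / 8 = 0.8 × 4 / 8 = 0.4 dB.
Output = -46 − 0.4 = -46.4 dBFS.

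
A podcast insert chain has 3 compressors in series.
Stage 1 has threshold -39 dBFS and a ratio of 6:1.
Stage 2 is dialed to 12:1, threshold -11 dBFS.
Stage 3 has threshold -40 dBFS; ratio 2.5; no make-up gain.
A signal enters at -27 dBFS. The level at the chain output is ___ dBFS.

Stage 1: overshoot 12 dB → 12/6 = 2 dB → -37 dBFS.
Stage 2: -37 dBFS is at or below the -11 dBFS threshold — no compression; output -37 dBFS.
Stage 3: 3 dB above -40 dBFS, reduced 2.5:1 to 1.2 dB above → -38.8 dBFS.

-38.8 dBFS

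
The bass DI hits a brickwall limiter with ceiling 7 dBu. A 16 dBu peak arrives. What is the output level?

A brickwall limiter is an ∞:1 compressor: any input above the ceiling is clamped to 7 dBu.

7 dBu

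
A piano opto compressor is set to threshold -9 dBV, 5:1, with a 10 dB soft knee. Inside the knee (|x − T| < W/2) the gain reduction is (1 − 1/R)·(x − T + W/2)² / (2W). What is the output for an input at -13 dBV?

x − T + W/2 = -13 − (-9) + 5 = 1.
GR = (1 − 1/5) × 1² / 20 = 0.8 × 1 / 20 = 0.04 dB.
Output = -13 − 0.04 = -13.04 dBV.

-13.04 dBV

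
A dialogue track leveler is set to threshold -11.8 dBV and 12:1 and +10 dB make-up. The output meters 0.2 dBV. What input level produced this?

12.2 dBV

Stripping the +10 dB make-up gives -9.8 dBV at the gain stage.
That's 2 dB above the -11.8 dBV threshold.
Before 12:1 compression the overshoot was 2 × 12 = 24 dB, so input = -11.8 + 24 = 12.2 dBV.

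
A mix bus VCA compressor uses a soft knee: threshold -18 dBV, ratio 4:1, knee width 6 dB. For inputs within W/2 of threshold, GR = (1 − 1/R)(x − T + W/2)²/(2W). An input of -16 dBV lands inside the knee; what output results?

-17.5625 dBV

x − T + W/2 = -16 − (-18) + 3 = 5.
GR = (1 − 1/4) × 5² / 12 = 0.75 × 25 / 12 = 1.5625 dB.
Output = -16 − 1.5625 = -17.5625 dBV.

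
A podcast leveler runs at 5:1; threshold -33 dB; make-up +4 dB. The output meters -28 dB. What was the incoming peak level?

Before make-up, the level was -28 − 4 = -32 dB.
The compressed level sits -32 − (-33) = 1 dB over threshold.
Input overshoot = R × output overshoot = 5 dB → input = -33 + 5 = -28 dB.

-28 dB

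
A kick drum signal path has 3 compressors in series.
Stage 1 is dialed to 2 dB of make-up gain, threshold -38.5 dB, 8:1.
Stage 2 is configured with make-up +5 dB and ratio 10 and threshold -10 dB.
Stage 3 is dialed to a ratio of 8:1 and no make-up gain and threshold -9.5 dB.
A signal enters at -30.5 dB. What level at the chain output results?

Stage 1: 8 dB above -38.5 dB, reduced 8:1 to 1 dB above → -37.5 dB; +2 dB make-up → -35.5 dB.
Stage 2: -35.5 dB ≤ -10 dB, so stage 2 doesn't engage; make-up brings it to -30.5 dB.
Stage 3: -30.5 dB is at or below the -9.5 dB threshold — no compression; output -30.5 dB.

-30.5 dB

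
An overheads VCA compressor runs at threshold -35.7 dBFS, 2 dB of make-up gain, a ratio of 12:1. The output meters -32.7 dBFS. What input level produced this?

-23.7 dBFS

Remove make-up: -32.7 − 2 = -34.7 dBFS.
The compressed level sits -34.7 − (-35.7) = 1 dB over threshold.
Input overshoot = R × output overshoot = 12 dB → input = -35.7 + 12 = -23.7 dBFS.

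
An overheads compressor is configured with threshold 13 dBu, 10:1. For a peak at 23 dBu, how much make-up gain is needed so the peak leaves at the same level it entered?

9 dB

Without make-up, output = threshold + overshoot/10 = 13 + 1 = 14 dBu.
Gap to target: 9 dB.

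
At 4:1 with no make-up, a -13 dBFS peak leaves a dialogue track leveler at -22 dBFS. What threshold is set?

-25 dBFS

Let T be the threshold. Output overshoot = (input overshoot)/R, so -22 − T = (-13 − T)/4.
4·(-22 − T) = -13 − T → 3·T = -88 − (-13) = -75.
T = -75/3 = -25 dBFS.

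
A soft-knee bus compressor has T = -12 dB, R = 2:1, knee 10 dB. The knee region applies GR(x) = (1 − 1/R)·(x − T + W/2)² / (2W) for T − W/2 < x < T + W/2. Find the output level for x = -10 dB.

-11.225 dB

x − T + W/2 = -10 − (-12) + 5 = 7.
GR = (1 − 1/2) × 7² / 20 = 0.5 × 49 / 20 = 1.225 dB.
Output = -10 − 1.225 = -11.225 dB.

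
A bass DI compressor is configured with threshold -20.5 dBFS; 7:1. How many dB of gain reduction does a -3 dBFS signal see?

15 dB

The signal is 17.5 dB above threshold.
At 7:1, output sits 17.5/7 = 2.5 dB above threshold.
So the signal is attenuated by 17.5 − 2.5 = 15 dB.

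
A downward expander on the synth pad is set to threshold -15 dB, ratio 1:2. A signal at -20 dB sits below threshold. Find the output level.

-25 dB

Undershoot = (-15) − (-20) = 5 dB.
At 1:2, that expands to 10 dB under threshold.
Output = -15 − 10 = -25 dB.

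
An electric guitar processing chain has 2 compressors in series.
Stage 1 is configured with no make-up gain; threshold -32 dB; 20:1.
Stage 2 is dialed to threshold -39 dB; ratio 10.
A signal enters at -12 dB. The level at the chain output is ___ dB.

Stage 1: 20 dB above -32 dB, reduced 20:1 to 1 dB above → -31 dB.
Stage 2: -31 dB is 8 dB over -39 dB; at 10:1 that becomes 0.8 dB over, giving -38.2 dB.

-38.2 dB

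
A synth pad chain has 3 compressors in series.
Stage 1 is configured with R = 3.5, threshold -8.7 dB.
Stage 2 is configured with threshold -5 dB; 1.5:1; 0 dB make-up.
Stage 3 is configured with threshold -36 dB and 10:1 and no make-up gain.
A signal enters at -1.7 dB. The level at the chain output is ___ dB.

Stage 1: -1.7 dB is 7 dB over -8.7 dB; at 3.5:1 that becomes 2 dB over, giving -6.7 dB.
Stage 2: -6.7 dB ≤ -5 dB, so stage 2 doesn't engage; output -6.7 dB.
Stage 3: 29.3 dB above -36 dB, reduced 10:1 to 2.93 dB above → -33.07 dB.

-33.07 dB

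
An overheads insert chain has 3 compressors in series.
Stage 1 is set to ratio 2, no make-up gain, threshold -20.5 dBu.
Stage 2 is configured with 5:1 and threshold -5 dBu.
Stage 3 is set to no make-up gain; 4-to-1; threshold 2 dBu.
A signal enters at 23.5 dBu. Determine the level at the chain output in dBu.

Stage 1: 23.5 dBu is 44 dB over -20.5 dBu; at 2:1 that becomes 22 dB over, giving 1.5 dBu.
Stage 2: 6.5 dB above -5 dBu, reduced 5:1 to 1.3 dB above → -3.7 dBu.
Stage 3: -3.7 dBu ≤ 2 dBu, so stage 3 doesn't engage; output -3.7 dBu.

-3.7 dBu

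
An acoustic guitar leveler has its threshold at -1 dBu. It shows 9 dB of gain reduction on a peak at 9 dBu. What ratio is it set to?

10:1

Input overshoot = 9 − (-1) = 10 dB.
Output overshoot = 10 − 9 = 1 dB.
Ratio = input overshoot / output overshoot = 10 / 1 = 10.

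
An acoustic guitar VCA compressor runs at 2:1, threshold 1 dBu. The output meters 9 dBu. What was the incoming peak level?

17 dBu

Post-compression overshoot = 9 − 1 = 8 dB.
Input overshoot = R × output overshoot = 16 dB → input = 1 + 16 = 17 dBu.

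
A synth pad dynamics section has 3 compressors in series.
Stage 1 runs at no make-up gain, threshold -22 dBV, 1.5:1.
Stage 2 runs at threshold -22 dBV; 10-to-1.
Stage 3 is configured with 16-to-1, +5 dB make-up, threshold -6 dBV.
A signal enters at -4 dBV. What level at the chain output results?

Stage 1: -4 dBV is 18 dB over -22 dBV; at 1.5:1 that becomes 12 dB over, giving -10 dBV.
Stage 2: overshoot 12 dB → 12/10 = 1.2 dB → -20.8 dBV.
Stage 3: below threshold (-20.8 ≤ -6); passes unchanged; make-up brings it to -15.8 dBV.

-15.8 dBV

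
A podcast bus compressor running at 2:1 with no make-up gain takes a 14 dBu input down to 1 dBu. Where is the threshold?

-12 dBu

Let T be the threshold. Output overshoot = (input overshoot)/R, so 1 − T = (14 − T)/2.
2·(1 − T) = 14 − T → 1·T = 2 − 14 = -12.
T = -12/1 = -12 dBu.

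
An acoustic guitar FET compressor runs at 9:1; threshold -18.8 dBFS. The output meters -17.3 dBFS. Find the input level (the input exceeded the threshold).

-5.3 dBFS

The compressed level sits -17.3 − (-18.8) = 1.5 dB over threshold.
Undo the ratio: input overshoot = 1.5 × 9 = 13.5 dB, giving input = -5.3 dBFS.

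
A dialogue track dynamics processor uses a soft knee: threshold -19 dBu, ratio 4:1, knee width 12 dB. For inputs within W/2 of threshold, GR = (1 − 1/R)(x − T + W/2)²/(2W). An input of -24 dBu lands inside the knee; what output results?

x − T + W/2 = -24 − (-19) + 6 = 1.
GR = (1 − 1/4) × 1² / 24 = 0.75 × 1 / 24 = 0.03125 dB.
Output = -24 − 0.03125 = -24.03125 dBu.

-24.03125 dBu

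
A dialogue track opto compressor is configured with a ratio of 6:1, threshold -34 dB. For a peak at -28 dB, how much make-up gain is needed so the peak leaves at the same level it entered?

The peak compresses to -34 + 6/6 = -33 dB.
To reach -28 dB requires -28 − (-33) = 5 dB of make-up.

5 dB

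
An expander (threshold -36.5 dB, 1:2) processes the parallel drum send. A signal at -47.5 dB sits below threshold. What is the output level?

Below threshold, a 1:2 expander applies gain = (2−1)×(T − x) of attenuation.
(2−1) × 11 = 11 dB, so output = -47.5 − 11 = -58.5 dB.

-58.5 dB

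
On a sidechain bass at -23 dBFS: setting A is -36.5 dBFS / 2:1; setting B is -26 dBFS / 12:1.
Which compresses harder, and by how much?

A, by 4 dB

A: 13.5 dB over, compressed to 6.75 dB over, so 6.75 dB of GR.
B: 3 dB over, compressed to 0.25 dB over, so 2.75 dB of GR.
A reduces 4 dB more.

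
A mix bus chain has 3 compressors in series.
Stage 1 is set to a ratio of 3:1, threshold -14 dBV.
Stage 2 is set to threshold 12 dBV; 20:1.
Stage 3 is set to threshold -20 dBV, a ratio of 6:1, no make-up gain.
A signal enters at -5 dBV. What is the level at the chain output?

-18.5 dBV

Stage 1: -5 dBV is 9 dB over -14 dBV; at 3:1 that becomes 3 dB over, giving -11 dBV.
Stage 2: below threshold (-11 ≤ 12); passes unchanged; output -11 dBV.
Stage 3: -11 dBV is 9 dB over -20 dBV; at 6:1 that becomes 1.5 dB over, giving -18.5 dBV.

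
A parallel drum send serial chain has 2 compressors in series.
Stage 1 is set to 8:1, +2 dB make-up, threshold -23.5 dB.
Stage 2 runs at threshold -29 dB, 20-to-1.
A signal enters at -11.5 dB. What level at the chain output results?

Stage 1: -11.5 dB is 12 dB over -23.5 dB; at 8:1 that becomes 1.5 dB over, giving -22 dB; +2 dB make-up → -20 dB.
Stage 2: overshoot 9 dB → 9/20 = 0.45 dB → -28.55 dB.

-28.55 dB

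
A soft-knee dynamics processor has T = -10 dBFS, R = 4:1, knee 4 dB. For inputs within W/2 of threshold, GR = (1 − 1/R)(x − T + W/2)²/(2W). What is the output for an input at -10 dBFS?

-10.375 dBFS

x − T + W/2 = -10 − (-10) + 2 = 2.
GR = (1 − 1/4) × 2² / 8 = 0.75 × 4 / 8 = 0.375 dB.
Output = -10 − 0.375 = -10.375 dBFS.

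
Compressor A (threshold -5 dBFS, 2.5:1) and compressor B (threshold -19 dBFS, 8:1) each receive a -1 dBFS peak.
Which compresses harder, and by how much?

A: overshoot 4 dB → output overshoot 1.6 dB → GR 2.4 dB.
B: overshoot 18 dB → output overshoot 2.25 dB → GR 15.75 dB.
Difference: 13.35 dB in favour of B.

B, by 13.35 dB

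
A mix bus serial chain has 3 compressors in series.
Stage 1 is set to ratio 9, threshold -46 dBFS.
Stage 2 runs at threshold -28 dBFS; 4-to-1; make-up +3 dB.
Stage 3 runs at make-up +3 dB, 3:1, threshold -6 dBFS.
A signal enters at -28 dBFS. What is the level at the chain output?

Stage 1: overshoot 18 dB → 18/9 = 2 dB → -44 dBFS.
Stage 2: -44 dBFS is at or below the -28 dBFS threshold — no compression; make-up brings it to -41 dBFS.
Stage 3: -41 dBFS ≤ -6 dBFS, so stage 3 doesn't engage; make-up brings it to -38 dBFS.

-38 dBFS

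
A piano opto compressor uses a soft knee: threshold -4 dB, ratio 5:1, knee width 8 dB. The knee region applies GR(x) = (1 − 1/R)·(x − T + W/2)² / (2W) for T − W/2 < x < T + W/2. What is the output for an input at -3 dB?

x − T + W/2 = -3 − (-4) + 4 = 5.
GR = (1 − 1/5) × 5² / 16 = 0.8 × 25 / 16 = 1.25 dB.
Output = -3 − 1.25 = -4.25 dB.

-4.25 dB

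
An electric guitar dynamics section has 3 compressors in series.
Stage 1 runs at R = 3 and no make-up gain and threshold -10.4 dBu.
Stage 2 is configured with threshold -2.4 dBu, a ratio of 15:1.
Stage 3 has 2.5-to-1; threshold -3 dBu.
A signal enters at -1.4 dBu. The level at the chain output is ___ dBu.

-7.4 dBu

Stage 1: 9 dB above -10.4 dBu, reduced 3:1 to 3 dB above → -7.4 dBu.
Stage 2: -7.4 dBu is at or below the -2.4 dBu threshold — no compression; output -7.4 dBu.
Stage 3: -7.4 dBu ≤ -3 dBu, so stage 3 doesn't engage; output -7.4 dBu.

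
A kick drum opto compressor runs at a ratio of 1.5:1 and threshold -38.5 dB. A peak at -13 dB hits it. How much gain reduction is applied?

8.5 dB

The signal is 25.5 dB above threshold.
A 1.5:1 ratio leaves 17 dB of that excess.
GR = overshoot in − overshoot out = 25.5 − 17 = 8.5 dB.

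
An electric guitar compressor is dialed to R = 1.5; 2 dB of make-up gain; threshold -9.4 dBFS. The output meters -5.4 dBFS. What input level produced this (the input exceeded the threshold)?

-6.4 dBFS

Before make-up, the level was -5.4 − 2 = -7.4 dBFS.
That's 2 dB above the -9.4 dBFS threshold.
Before 1.5:1 compression the overshoot was 2 × 1.5 = 3 dB, so input = -9.4 + 3 = -6.4 dBFS.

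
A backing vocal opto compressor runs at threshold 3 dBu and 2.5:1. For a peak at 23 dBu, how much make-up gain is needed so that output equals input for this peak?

Without make-up, output = threshold + overshoot/2.5 = 3 + 8 = 11 dBu.
Gap to target: 12 dB.

12 dB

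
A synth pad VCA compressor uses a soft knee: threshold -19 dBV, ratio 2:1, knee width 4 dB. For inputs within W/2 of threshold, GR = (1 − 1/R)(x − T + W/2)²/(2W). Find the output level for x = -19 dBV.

-19.25 dBV

x − T + W/2 = -19 − (-19) + 2 = 2.
GR = (1 − 1/2) × 2² / 8 = 0.5 × 4 / 8 = 0.25 dB.
Output = -19 − 0.25 = -19.25 dBV.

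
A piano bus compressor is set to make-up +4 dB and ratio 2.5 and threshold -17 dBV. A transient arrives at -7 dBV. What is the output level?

-9 dBV

Overshoot: -7 − (-17) = 10 dB.
At 2.5:1 the overshoot is divided by 2.5, leaving 4 dB above threshold.
Output = -17 + 4 = -13 dBV; make-up adds 4 dB, giving -9 dBV.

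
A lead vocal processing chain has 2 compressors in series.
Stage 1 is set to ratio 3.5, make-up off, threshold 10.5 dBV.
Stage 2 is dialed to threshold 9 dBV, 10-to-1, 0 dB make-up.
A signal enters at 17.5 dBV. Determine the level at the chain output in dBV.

Stage 1: 7 dB above 10.5 dBV, reduced 3.5:1 to 2 dB above → 12.5 dBV.
Stage 2: 3.5 dB above 9 dBV, reduced 10:1 to 0.35 dB above → 9.35 dBV.

9.35 dBV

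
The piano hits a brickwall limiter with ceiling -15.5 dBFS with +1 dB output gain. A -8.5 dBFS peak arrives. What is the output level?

-14.5 dBFS

At ∞:1, everything above -15.5 dBFS is held at the ceiling.
Output gain then adds 1 dB: -15.5 + 1 = -14.5 dBFS.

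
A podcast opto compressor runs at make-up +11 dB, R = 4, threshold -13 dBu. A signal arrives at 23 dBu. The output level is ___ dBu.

Overshoot: 23 − (-13) = 36 dB.
At 4:1 the overshoot is divided by 4, leaving 9 dB above threshold.
Output = -13 + 9 = -4 dBu; make-up adds 11 dB, giving 7 dBu.

7 dBu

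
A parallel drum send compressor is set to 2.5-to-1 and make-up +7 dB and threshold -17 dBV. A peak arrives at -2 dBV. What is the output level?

-4 dBV

The input is 15 dB above the -17 dBV threshold.
2.5:1 compression reduces that to 15/2.5 = 6 dB over.
Output = -17 + 6 = -11 dBV; make-up adds 7 dB, giving -4 dBV.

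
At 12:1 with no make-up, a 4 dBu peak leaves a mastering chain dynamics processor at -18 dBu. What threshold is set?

Gain reduction = 4 − (-18) = 22 dB; output overshoot = GR / (R − 1) = 22 / 11 = 2 dB.
Threshold = output − output overshoot = -18 − 2 = -20 dBu.

-20 dBu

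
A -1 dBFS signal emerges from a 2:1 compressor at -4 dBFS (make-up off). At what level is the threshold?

Input is 6 dB above T (since output overshoot × R = input overshoot: (-4 − T)·2 = -1 − T gives T = -7 dBFS).
Check: -7 + (-1 − (-7))/2 = -7 + 3 = -4 dBFS. ✓

-7 dBFS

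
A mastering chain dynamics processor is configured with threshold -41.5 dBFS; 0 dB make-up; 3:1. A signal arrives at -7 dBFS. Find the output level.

The input is 34.5 dB above the -41.5 dBFS threshold.
3:1 compression reduces that to 34.5/3 = 11.5 dB over.
That puts the output at -30 dBFS.

-30 dBFS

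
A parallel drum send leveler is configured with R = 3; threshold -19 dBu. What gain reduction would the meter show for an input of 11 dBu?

Overshoot = 11 − (-19) = 30 dB.
After 3:1 compression the overshoot becomes 30/3 = 10 dB.
Gain reduction = 30 − 10 = 20 dB.

20 dB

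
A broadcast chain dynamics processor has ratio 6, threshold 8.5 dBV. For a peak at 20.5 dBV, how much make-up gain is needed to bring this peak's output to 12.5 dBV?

Overshoot 12 dB → 12/6 = 2 dB after compression, so the compressed level is 8.5 + 2 = 10.5 dBV.
Make-up = target − compressed = 12.5 − 10.5 = 2 dB.

2 dB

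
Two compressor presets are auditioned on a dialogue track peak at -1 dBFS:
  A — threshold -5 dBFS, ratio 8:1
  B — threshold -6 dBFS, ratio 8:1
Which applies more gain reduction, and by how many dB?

A: 4 dB over, compressed to 0.5 dB over, so 3.5 dB of GR.
B: 5 dB over, compressed to 0.625 dB over, so 4.375 dB of GR.
B applies 0.875 dB more gain reduction.

B, by 0.875 dB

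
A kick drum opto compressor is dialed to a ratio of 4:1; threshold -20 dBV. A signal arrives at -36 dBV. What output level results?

-36 dBV is 16 dB below the -20 dBV threshold, so no gain reduction is applied.
Output = input = -36 dBV.

-36 dBV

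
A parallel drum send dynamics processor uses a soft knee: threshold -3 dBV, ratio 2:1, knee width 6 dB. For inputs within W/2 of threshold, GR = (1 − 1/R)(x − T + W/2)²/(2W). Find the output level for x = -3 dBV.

-3.375 dBV

x − T + W/2 = -3 − (-3) + 3 = 3.
GR = (1 − 1/2) × 3² / 12 = 0.5 × 9 / 12 = 0.375 dB.
Output = -3 − 0.375 = -3.375 dBV.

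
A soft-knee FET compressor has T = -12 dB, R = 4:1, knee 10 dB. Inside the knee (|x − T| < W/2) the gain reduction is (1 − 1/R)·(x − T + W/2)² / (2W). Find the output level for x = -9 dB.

-11.4 dB

x − T + W/2 = -9 − (-12) + 5 = 8.
GR = (1 − 1/4) × 8² / 20 = 0.75 × 64 / 20 = 2.4 dB.
Output = -9 − 2.4 = -11.4 dB.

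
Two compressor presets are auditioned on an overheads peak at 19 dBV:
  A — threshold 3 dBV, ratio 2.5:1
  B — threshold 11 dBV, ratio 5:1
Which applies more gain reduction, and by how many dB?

A: 16 dB over, compressed to 6.4 dB over, so 9.6 dB of GR.
B: 8 dB over, compressed to 1.6 dB over, so 6.4 dB of GR.
A reduces 3.2 dB more.

A, by 3.2 dB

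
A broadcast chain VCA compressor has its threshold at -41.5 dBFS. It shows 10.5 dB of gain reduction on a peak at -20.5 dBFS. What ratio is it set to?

2:1

Input overshoot = -20.5 − (-41.5) = 21 dB.
Output overshoot = 21 − 10.5 = 10.5 dB.
Ratio = input overshoot / output overshoot = 21 / 10.5 = 2.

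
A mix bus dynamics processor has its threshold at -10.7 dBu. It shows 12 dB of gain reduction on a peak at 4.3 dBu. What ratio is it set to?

Input overshoot = 4.3 − (-10.7) = 15 dB.
Output overshoot = 15 − 12 = 3 dB.
Ratio = input overshoot / output overshoot = 15 / 3 = 5.

5:1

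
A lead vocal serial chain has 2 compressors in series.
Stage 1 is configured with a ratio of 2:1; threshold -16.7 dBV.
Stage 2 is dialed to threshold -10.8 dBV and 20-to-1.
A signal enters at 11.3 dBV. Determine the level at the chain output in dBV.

-10.395 dBV

Stage 1: overshoot 28 dB → 28/2 = 14 dB → -2.7 dBV.
Stage 2: -2.7 dBV is 8.1 dB over -10.8 dBV; at 20:1 that becomes 0.405 dB over, giving -10.395 dBV.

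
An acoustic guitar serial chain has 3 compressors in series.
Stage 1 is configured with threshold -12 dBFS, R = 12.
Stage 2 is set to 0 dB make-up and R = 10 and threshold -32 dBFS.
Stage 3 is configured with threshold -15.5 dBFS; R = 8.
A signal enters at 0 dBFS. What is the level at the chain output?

-29.9 dBFS

Stage 1: 0 dBFS is 12 dB over -12 dBFS; at 12:1 that becomes 1 dB over, giving -11 dBFS.
Stage 2: -11 dBFS is 21 dB over -32 dBFS; at 10:1 that becomes 2.1 dB over, giving -29.9 dBFS.
Stage 3: below threshold (-29.9 ≤ -15.5); passes unchanged; output -29.9 dBFS.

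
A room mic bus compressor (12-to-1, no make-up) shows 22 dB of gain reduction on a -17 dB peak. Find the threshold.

-41 dB

Input is 24 dB above T (since output overshoot × R = input overshoot: (-39 − T)·12 = -17 − T gives T = -41 dB).
Check: -41 + (-17 − (-41))/12 = -41 + 2 = -39 dB. ✓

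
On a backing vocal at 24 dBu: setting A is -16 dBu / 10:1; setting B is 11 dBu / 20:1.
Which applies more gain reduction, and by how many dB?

A: overshoot 40 dB → output overshoot 4 dB → GR 36 dB.
B: overshoot 13 dB → output overshoot 0.65 dB → GR 12.35 dB.
A applies 23.65 dB more gain reduction.

A, by 23.65 dB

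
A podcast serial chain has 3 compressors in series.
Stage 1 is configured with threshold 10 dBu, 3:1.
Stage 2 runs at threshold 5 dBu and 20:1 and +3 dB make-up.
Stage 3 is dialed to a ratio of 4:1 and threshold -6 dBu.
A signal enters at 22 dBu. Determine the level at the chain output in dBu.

-2.3875 dBu

Stage 1: overshoot 12 dB → 12/3 = 4 dB → 14 dBu.
Stage 2: overshoot 9 dB → 9/20 = 0.45 dB → 5.45 dBu; +3 dB make-up → 8.45 dBu.
Stage 3: 14.45 dB above -6 dBu, reduced 4:1 to 3.6125 dB above → -2.3875 dBu.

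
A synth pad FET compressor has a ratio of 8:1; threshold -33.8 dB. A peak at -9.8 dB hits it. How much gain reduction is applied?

21 dB

Overshoot = -9.8 − (-33.8) = 24 dB.
A 8:1 ratio leaves 3 dB of that excess.
So the signal is attenuated by 24 − 3 = 21 dB.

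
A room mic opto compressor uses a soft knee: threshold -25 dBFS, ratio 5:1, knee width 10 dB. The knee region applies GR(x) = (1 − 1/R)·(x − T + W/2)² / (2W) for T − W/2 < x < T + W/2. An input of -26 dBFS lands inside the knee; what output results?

x − T + W/2 = -26 − (-25) + 5 = 4.
GR = (1 − 1/5) × 4² / 20 = 0.8 × 16 / 20 = 0.64 dB.
Output = -26 − 0.64 = -26.64 dBFS.

-26.64 dBFS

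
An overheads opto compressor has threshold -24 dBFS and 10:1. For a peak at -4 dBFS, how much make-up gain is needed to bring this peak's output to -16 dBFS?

6 dB

The peak compresses to -24 + 20/10 = -22 dBFS.
To reach -16 dBFS requires -16 − (-22) = 6 dB of make-up.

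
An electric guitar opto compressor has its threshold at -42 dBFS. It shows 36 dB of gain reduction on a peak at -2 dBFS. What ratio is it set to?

Input overshoot = -2 − (-42) = 40 dB.
Output overshoot = 40 − 36 = 4 dB.
Ratio = input overshoot / output overshoot = 40 / 4 = 10.

10:1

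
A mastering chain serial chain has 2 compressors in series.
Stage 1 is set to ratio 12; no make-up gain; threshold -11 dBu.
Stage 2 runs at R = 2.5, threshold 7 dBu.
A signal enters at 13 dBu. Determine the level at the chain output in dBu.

-9 dBu

Stage 1: 13 dBu is 24 dB over -11 dBu; at 12:1 that becomes 2 dB over, giving -9 dBu.
Stage 2: below threshold (-9 ≤ 7); passes unchanged; output -9 dBu.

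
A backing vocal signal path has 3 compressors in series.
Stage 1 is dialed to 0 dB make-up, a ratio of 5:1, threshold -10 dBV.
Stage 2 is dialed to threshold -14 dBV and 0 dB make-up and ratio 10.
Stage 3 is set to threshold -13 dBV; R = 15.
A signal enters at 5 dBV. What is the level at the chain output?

Stage 1: 15 dB above -10 dBV, reduced 5:1 to 3 dB above → -7 dBV.
Stage 2: overshoot 7 dB → 7/10 = 0.7 dB → -13.3 dBV.
Stage 3: below threshold (-13.3 ≤ -13); passes unchanged; output -13.3 dBV.

-13.3 dBV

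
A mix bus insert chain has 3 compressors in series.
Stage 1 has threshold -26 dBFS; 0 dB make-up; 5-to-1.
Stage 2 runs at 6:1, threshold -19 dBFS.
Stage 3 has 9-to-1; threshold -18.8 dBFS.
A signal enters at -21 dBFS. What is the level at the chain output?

Stage 1: -21 dBFS is 5 dB over -26 dBFS; at 5:1 that becomes 1 dB over, giving -25 dBFS.
Stage 2: -25 dBFS is at or below the -19 dBFS threshold — no compression; output -25 dBFS.
Stage 3: below threshold (-25 ≤ -18.8); passes unchanged; output -25 dBFS.

-25 dBFS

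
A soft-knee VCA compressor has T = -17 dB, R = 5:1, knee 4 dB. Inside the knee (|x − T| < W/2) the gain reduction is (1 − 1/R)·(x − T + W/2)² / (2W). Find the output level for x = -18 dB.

-18.1 dB

x − T + W/2 = -18 − (-17) + 2 = 1.
GR = (1 − 1/5) × 1² / 8 = 0.8 × 1 / 8 = 0.1 dB.
Output = -18 − 0.1 = -18.1 dB.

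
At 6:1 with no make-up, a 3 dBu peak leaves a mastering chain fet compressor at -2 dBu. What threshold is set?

Input is 6 dB above T (since output overshoot × R = input overshoot: (-2 − T)·6 = 3 − T gives T = -3 dBu).
Check: -3 + (3 − (-3))/6 = -3 + 1 = -2 dBu. ✓

-3 dBu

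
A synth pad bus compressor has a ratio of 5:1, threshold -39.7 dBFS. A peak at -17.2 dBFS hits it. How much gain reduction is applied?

The signal is 22.5 dB above threshold.
At 5:1, output sits 22.5/5 = 4.5 dB above threshold.
Gain reduction = 22.5 − 4.5 = 18 dB.

18 dB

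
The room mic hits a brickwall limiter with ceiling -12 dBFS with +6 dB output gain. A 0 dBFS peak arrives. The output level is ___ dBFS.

A brickwall limiter is an ∞:1 compressor: any input above the ceiling is clamped to -12 dBFS.
Output gain then adds 6 dB: -12 + 6 = -6 dBFS.

-6 dBFS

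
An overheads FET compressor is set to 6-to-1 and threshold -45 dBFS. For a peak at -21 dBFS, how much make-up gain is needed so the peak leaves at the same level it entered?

Without make-up, output = threshold + overshoot/6 = -45 + 4 = -41 dBFS.
Gap to target: 20 dB.

20 dB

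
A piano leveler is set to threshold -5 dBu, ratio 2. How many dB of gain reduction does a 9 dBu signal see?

The signal is 14 dB above threshold.
After 2:1 compression the overshoot becomes 14/2 = 7 dB.
Gain reduction = 14 − 7 = 7 dB.

7 dB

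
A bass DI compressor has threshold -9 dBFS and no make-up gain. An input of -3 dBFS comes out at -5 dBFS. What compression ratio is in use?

Input overshoot = -3 − (-9) = 6 dB; output overshoot = -5 − (-9) = 4 dB.
Ratio = 6 / 4 = 1.5.

1.5:1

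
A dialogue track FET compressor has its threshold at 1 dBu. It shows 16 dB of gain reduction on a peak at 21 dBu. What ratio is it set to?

Input overshoot = 21 − 1 = 20 dB.
Output overshoot = 20 − 16 = 4 dB.
Ratio = input overshoot / output overshoot = 20 / 4 = 5.

5:1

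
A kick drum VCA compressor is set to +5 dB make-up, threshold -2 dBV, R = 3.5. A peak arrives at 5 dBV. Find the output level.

5 dBV

Overshoot: 5 − (-2) = 7 dB.
The 7 dB excess becomes 2 dB after 3.5:1 reduction.
That puts the output at 0 dBV; make-up adds 5 dB, giving 5 dBV.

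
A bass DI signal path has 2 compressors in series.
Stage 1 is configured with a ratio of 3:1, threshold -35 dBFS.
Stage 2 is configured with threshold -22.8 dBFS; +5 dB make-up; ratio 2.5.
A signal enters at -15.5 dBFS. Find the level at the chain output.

-23.5 dBFS

Stage 1: -15.5 dBFS is 19.5 dB over -35 dBFS; at 3:1 that becomes 6.5 dB over, giving -28.5 dBFS.
Stage 2: -28.5 dBFS ≤ -22.8 dBFS, so stage 2 doesn't engage; make-up brings it to -23.5 dBFS.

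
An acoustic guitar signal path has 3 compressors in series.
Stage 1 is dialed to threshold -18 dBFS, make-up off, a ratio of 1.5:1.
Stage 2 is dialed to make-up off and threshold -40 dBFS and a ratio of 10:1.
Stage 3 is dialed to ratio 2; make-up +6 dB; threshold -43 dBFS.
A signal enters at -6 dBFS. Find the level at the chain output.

Stage 1: overshoot 12 dB → 12/1.5 = 8 dB → -10 dBFS.
Stage 2: 30 dB above -40 dBFS, reduced 10:1 to 3 dB above → -37 dBFS.
Stage 3: 6 dB above -43 dBFS, reduced 2:1 to 3 dB above → -40 dBFS; +6 dB make-up → -34 dBFS.

-34 dBFS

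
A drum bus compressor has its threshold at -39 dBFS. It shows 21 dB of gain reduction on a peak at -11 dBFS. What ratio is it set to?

Input overshoot = -11 − (-39) = 28 dB.
Output overshoot = 28 − 21 = 7 dB.
Ratio = input overshoot / output overshoot = 28 / 7 = 4.

4:1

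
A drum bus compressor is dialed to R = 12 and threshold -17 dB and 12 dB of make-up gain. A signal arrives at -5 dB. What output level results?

-4 dB

Overshoot: -5 − (-17) = 12 dB.
At 12:1 the overshoot is divided by 12, leaving 1 dB above threshold.
Output = -17 + 1 = -16 dB; make-up adds 12 dB, giving -4 dB.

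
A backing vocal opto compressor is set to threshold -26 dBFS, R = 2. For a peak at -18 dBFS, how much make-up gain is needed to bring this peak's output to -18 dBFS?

The peak compresses to -26 + 8/2 = -22 dBFS.
To reach -18 dBFS requires -18 − (-22) = 4 dB of make-up.

4 dB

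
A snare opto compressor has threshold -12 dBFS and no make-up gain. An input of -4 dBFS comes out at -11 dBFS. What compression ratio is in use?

8:1

Input overshoot = -4 − (-12) = 8 dB; output overshoot = -11 − (-12) = 1 dB.
Ratio = 8 / 1 = 8.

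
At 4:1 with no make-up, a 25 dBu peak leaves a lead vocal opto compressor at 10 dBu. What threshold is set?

5 dBu

Gain reduction = 25 − 10 = 15 dB; output overshoot = GR / (R − 1) = 15 / 3 = 5 dB.
Threshold = output − output overshoot = 10 − 5 = 5 dBu.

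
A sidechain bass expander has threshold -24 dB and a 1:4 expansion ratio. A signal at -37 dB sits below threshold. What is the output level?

-76 dB

Below threshold, a 1:4 expander applies gain = (4−1)×(T − x) of attenuation.
(4−1) × 13 = 39 dB, so output = -37 − 39 = -76 dB.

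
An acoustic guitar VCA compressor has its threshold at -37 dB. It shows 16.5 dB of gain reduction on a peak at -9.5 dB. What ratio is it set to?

2.5:1

Input overshoot = -9.5 − (-37) = 27.5 dB.
Output overshoot = 27.5 − 16.5 = 11 dB.
Ratio = input overshoot / output overshoot = 27.5 / 11 = 2.5.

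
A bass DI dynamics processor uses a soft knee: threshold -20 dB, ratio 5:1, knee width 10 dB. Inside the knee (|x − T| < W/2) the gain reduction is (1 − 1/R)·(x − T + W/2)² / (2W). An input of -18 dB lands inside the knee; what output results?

x − T + W/2 = -18 − (-20) + 5 = 7.
GR = (1 − 1/5) × 7² / 20 = 0.8 × 49 / 20 = 1.96 dB.
Output = -18 − 1.96 = -19.96 dB.

-19.96 dB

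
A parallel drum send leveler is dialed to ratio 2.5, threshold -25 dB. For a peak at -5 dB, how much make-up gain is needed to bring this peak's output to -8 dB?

9 dB

Overshoot 20 dB → 20/2.5 = 8 dB after compression, so the compressed level is -25 + 8 = -17 dB.
Make-up = target − compressed = -8 − (-17) = 9 dB.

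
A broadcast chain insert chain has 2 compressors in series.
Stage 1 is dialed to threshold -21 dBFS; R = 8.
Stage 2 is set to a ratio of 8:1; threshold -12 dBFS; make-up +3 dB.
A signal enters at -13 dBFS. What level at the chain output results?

Stage 1: overshoot 8 dB → 8/8 = 1 dB → -20 dBFS.
Stage 2: below threshold (-20 ≤ -12); passes unchanged; make-up brings it to -17 dBFS.

-17 dBFS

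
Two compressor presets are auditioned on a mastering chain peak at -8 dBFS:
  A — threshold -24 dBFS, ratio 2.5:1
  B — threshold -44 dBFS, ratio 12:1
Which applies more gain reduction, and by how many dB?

A: GR = 16 − 16/2.5 = 9.6 dB.
B: GR = 36 − 36/12 = 33 dB.
B reduces 23.4 dB more.

B, by 23.4 dB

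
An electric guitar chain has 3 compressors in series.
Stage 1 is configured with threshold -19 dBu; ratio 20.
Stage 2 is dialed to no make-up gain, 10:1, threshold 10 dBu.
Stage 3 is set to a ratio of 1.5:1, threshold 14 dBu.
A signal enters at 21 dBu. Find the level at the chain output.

-17 dBu

Stage 1: 40 dB above -19 dBu, reduced 20:1 to 2 dB above → -17 dBu.
Stage 2: -17 dBu ≤ 10 dBu, so stage 2 doesn't engage; output -17 dBu.
Stage 3: -17 dBu is at or below the 14 dBu threshold — no compression; output -17 dBu.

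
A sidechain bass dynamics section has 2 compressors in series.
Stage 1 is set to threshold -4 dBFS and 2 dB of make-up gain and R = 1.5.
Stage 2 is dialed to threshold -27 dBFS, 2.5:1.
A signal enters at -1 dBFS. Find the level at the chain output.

-16.2 dBFS

Stage 1: overshoot 3 dB → 3/1.5 = 2 dB → -2 dBFS; +2 dB make-up → 0 dBFS.
Stage 2: 27 dB above -27 dBFS, reduced 2.5:1 to 10.8 dB above → -16.2 dBFS.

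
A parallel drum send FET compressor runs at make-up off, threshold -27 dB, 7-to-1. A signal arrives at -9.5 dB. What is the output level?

The input is 17.5 dB above the -27 dB threshold.
7:1 compression reduces that to 17.5/7 = 2.5 dB over.
Output = -27 + 2.5 = -24.5 dB.

-24.5 dB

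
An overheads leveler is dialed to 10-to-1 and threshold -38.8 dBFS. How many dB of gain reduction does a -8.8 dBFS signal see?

27 dB

The signal is 30 dB above threshold.
After 10:1 compression the overshoot becomes 30/10 = 3 dB.
GR = overshoot in − overshoot out = 30 − 3 = 27 dB.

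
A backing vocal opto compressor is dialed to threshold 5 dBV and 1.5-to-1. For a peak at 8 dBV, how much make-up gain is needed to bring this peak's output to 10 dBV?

3 dB

Overshoot 3 dB → 3/1.5 = 2 dB after compression, so the compressed level is 5 + 2 = 7 dBV.
Make-up = target − compressed = 10 − 7 = 3 dB.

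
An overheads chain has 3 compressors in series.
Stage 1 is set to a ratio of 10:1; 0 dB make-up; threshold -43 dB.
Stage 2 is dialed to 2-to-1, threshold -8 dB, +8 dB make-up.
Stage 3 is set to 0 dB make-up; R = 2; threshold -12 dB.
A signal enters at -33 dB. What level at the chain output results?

Stage 1: 10 dB above -43 dB, reduced 10:1 to 1 dB above → -42 dB.
Stage 2: below threshold (-42 ≤ -8); passes unchanged; make-up brings it to -34 dB.
Stage 3: -34 dB is at or below the -12 dB threshold — no compression; output -34 dB.

-34 dB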